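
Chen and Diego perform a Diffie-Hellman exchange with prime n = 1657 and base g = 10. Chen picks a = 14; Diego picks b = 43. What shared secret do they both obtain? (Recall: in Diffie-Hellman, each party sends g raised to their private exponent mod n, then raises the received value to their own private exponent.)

Diego sends B = g^b mod n = 10^43 mod 1657.
10^1 ≡ 10 (mod 1657)
10^2 = (10^1)^2 ≡ 10^2 = 100 ≡ 100 (mod 1657)
10^4 = (10^2)^2 ≡ 100^2 = 10000 ≡ 58 (mod 1657)
10^8 = (10^4)^2 ≡ 58^2 = 3364 ≡ 50 (mod 1657)
10^16 = (10^8)^2 ≡ 50^2 = 2500 ≡ 843 (mod 1657)
10^32 = (10^16)^2 ≡ 843^2 = 710649 ≡ 1453 (mod 1657)
10^43 = 10^32 · 10^8 · 10^2 · 10^1 ≡ 1453 · 50 · 100 · 10 ≡ 492 (mod 1657).
So B = 492. Chen then computes K = B^a mod n = 492^14 mod 1657.
492^1 ≡ 492 (mod 1657)
492^2 = (492^1)^2 ≡ 492^2 = 242064 ≡ 142 (mod 1657)
492^4 = (492^2)^2 ≡ 142^2 = 20164 ≡ 280 (mod 1657)
492^8 = (492^4)^2 ≡ 280^2 = 78400 ≡ 521 (mod 1657)
492^14 = 492^8 · 492^4 · 492^2 ≡ 521 · 280 · 142 ≡ 803 (mod 1657).

803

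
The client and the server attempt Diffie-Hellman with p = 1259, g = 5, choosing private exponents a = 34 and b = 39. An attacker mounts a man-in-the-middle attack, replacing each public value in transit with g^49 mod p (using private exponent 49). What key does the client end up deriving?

The client receives an attacker's public value M = 5^49 mod 1259 instead of the honest one.
5^1 ≡ 5 (mod 1259)
5^2 = (5^1)^2 ≡ 5^2 = 25 ≡ 25 (mod 1259)
5^4 = (5^2)^2 ≡ 25^2 = 625 ≡ 625 (mod 1259)
5^8 = (5^4)^2 ≡ 625^2 = 390625 ≡ 335 (mod 1259)
5^16 = (5^8)^2 ≡ 335^2 = 112225 ≡ 174 (mod 1259)
5^32 = (5^16)^2 ≡ 174^2 = 30276 ≡ 60 (mod 1259)
5^49 = 5^32 · 5^16 · 5^1 ≡ 60 · 174 · 5 ≡ 581 (mod 1259).
So M = 581. The client computes K = M^34 mod 1259.
581^1 ≡ 581 (mod 1259)
581^2 = (581^1)^2 ≡ 581^2 = 337561 ≡ 149 (mod 1259)
581^4 = (581^2)^2 ≡ 149^2 = 22201 ≡ 798 (mod 1259)
581^8 = (581^4)^2 ≡ 798^2 = 636804 ≡ 1009 (mod 1259)
581^16 = (581^8)^2 ≡ 1009^2 = 1018081 ≡ 809 (mod 1259)
581^32 = (581^16)^2 ≡ 809^2 = 654481 ≡ 1060 (mod 1259)
581^34 = 581^32 · 581^2 ≡ 1060 · 149 ≡ 565 (mod 1259).

565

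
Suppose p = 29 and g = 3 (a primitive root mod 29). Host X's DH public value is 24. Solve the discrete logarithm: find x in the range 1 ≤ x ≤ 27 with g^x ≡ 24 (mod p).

24

Try successive powers of 3 modulo 29:
3^1 ≡ 3
3^2 ≡ 9
3^3 ≡ 27
3^4 ≡ 23
3^5 ≡ 11
3^6 ≡ 4
3^7 ≡ 12
3^8 ≡ 7
3^9 ≡ 21
3^10 ≡ 5
3^11 ≡ 15
3^12 ≡ 16
3^13 ≡ 19
3^14 ≡ 28
3^15 ≡ 26
3^16 ≡ 20
3^17 ≡ 2
3^18 ≡ 6
3^19 ≡ 18
3^20 ≡ 25
3^21 ≡ 17
3^22 ≡ 22
3^23 ≡ 8
3^24 ≡ 24
Found: x = 24.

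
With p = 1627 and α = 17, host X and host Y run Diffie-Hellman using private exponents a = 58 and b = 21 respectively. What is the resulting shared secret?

595

Host Y sends B = α^b mod p = 17^21 mod 1627.
17^1 ≡ 17 (mod 1627)
17^2 = (17^1)^2 ≡ 17^2 = 289 ≡ 289 (mod 1627)
17^4 = (17^2)^2 ≡ 289^2 = 83521 ≡ 544 (mod 1627)
17^8 = (17^4)^2 ≡ 544^2 = 295936 ≡ 1449 (mod 1627)
17^16 = (17^8)^2 ≡ 1449^2 = 2099601 ≡ 771 (mod 1627)
17^21 = 17^16 · 17^4 · 17^1 ≡ 771 · 544 · 17 ≡ 694 (mod 1627).
So B = 694. Host X then computes K = B^a mod p = 694^58 mod 1627.
694^1 ≡ 694 (mod 1627)
694^2 = (694^1)^2 ≡ 694^2 = 481636 ≡ 44 (mod 1627)
694^4 = (694^2)^2 ≡ 44^2 = 1936 ≡ 309 (mod 1627)
694^8 = (694^4)^2 ≡ 309^2 = 95481 ≡ 1115 (mod 1627)
694^16 = (694^8)^2 ≡ 1115^2 = 1243225 ≡ 197 (mod 1627)
694^32 = (694^16)^2 ≡ 197^2 = 38809 ≡ 1388 (mod 1627)
694^58 = 694^32 · 694^16 · 694^8 · 694^2 ≡ 1388 · 197 · 1115 · 44 ≡ 595 (mod 1627).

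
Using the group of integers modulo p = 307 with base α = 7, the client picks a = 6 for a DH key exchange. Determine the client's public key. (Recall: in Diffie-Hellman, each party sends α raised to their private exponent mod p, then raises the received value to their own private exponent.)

68

Public value = 7^6 (mod 307).
7^1 ≡ 7 (mod 307)
7^2 = (7^1)^2 ≡ 7^2 = 49 ≡ 49 (mod 307)
7^4 = (7^2)^2 ≡ 49^2 = 2401 ≡ 252 (mod 307)
7^6 = 7^4 · 7^2 ≡ 252 · 49 ≡ 68 (mod 307).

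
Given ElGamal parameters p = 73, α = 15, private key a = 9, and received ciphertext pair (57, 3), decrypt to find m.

Shared mask s = c₁^a mod p = 57^9 mod 73.
57^1 ≡ 57 (mod 73)
57^2 = (57^1)^2 ≡ 57^2 = 3249 ≡ 37 (mod 73)
57^4 = (57^2)^2 ≡ 37^2 = 1369 ≡ 55 (mod 73)
57^8 = (57^4)^2 ≡ 55^2 = 3025 ≡ 32 (mod 73)
57^9 = 57^8 · 57^1 ≡ 32 · 57 ≡ 72 (mod 73).
So s = 72; s⁻¹ ≡ 72 (mod 73).
m = c₂ · s⁻¹ mod 73 = 3 · 72 mod 73 = 70.

70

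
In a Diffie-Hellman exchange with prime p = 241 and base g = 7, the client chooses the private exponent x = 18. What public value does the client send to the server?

236

Public value = 7^18 mod 241.
7^1 ≡ 7 (mod 241)
7^2 = (7^1)^2 ≡ 7^2 = 49 ≡ 49 (mod 241)
7^4 = (7^2)^2 ≡ 49^2 = 2401 ≡ 232 (mod 241)
7^8 = (7^4)^2 ≡ 232^2 = 53824 ≡ 81 (mod 241)
7^16 = (7^8)^2 ≡ 81^2 = 6561 ≡ 54 (mod 241)
7^18 = 7^16 · 7^2 ≡ 54 · 49 ≡ 236 (mod 241).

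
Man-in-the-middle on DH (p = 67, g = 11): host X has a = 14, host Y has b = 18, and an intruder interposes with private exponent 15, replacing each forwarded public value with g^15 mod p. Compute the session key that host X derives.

Host X receives an intruder's public value M = 11^15 mod 67 instead of the honest one.
11^1 ≡ 11 (mod 67)
11^2 = (11^1)^2 ≡ 11^2 = 121 ≡ 54 (mod 67)
11^4 = (11^2)^2 ≡ 54^2 = 2916 ≡ 35 (mod 67)
11^8 = (11^4)^2 ≡ 35^2 = 1225 ≡ 19 (mod 67)
11^15 = 11^8 · 11^4 · 11^2 · 11^1 ≡ 19 · 35 · 54 · 11 ≡ 45 (mod 67).
So M = 45. Host X computes K = M^14 mod 67.
45^1 ≡ 45 (mod 67)
45^2 = (45^1)^2 ≡ 45^2 = 2025 ≡ 15 (mod 67)
45^4 = (45^2)^2 ≡ 15^2 = 225 ≡ 24 (mod 67)
45^8 = (45^4)^2 ≡ 24^2 = 576 ≡ 40 (mod 67)
45^14 = 45^8 · 45^4 · 45^2 ≡ 40 · 24 · 15 ≡ 62 (mod 67).

62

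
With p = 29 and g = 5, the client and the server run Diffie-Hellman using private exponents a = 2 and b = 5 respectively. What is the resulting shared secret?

20

The server sends B = g^b mod p = 5^5 mod 29.
5^1 ≡ 5 (mod 29)
5^2 = (5^1)^2 ≡ 5^2 = 25 ≡ 25 (mod 29)
5^4 = (5^2)^2 ≡ 25^2 = 625 ≡ 16 (mod 29)
5^5 = 5^4 · 5^1 ≡ 16 · 5 ≡ 22 (mod 29).
So B = 22. The client then computes K = B^a mod p = 22^2 mod 29.
22^1 ≡ 22 (mod 29)
22^2 = (22^1)^2 ≡ 22^2 = 484 ≡ 20 (mod 29)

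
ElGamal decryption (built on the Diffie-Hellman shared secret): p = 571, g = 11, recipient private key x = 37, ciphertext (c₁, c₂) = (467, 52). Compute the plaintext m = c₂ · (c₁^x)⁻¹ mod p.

299

Shared mask s = c₁^x mod p = 467^37 mod 571.
467^1 ≡ 467 (mod 571)
467^2 = (467^1)^2 ≡ 467^2 = 218089 ≡ 538 (mod 571)
467^4 = (467^2)^2 ≡ 538^2 = 289444 ≡ 518 (mod 571)
467^8 = (467^4)^2 ≡ 518^2 = 268324 ≡ 525 (mod 571)
467^16 = (467^8)^2 ≡ 525^2 = 275625 ≡ 403 (mod 571)
467^32 = (467^16)^2 ≡ 403^2 = 162409 ≡ 245 (mod 571)
467^37 = 467^32 · 467^4 · 467^1 ≡ 245 · 518 · 467 ≡ 25 (mod 571).
So s = 25; s⁻¹ ≡ 434 (mod 571).
m = c₂ · s⁻¹ mod 571 = 52 · 434 mod 571 = 299.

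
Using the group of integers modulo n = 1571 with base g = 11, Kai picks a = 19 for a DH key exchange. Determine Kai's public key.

Public value = 11^19 (mod 1571).
11^1 ≡ 11 (mod 1571)
11^2 = (11^1)^2 ≡ 11^2 = 121 ≡ 121 (mod 1571)
11^4 = (11^2)^2 ≡ 121^2 = 14641 ≡ 502 (mod 1571)
11^8 = (11^4)^2 ≡ 502^2 = 252004 ≡ 644 (mod 1571)
11^16 = (11^8)^2 ≡ 644^2 = 414736 ≡ 1563 (mod 1571)
11^19 = 11^16 · 11^2 · 11^1 ≡ 1563 · 121 · 11 ≡ 349 (mod 1571).

349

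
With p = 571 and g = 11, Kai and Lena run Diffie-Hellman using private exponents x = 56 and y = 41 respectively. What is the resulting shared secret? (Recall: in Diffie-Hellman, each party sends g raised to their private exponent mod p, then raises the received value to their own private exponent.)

480

Lena sends B = g^y mod p = 11^41 mod 571.
11^1 ≡ 11 (mod 571)
11^2 = (11^1)^2 ≡ 11^2 = 121 ≡ 121 (mod 571)
11^4 = (11^2)^2 ≡ 121^2 = 14641 ≡ 366 (mod 571)
11^8 = (11^4)^2 ≡ 366^2 = 133956 ≡ 342 (mod 571)
11^16 = (11^8)^2 ≡ 342^2 = 116964 ≡ 480 (mod 571)
11^32 = (11^16)^2 ≡ 480^2 = 230400 ≡ 287 (mod 571)
11^41 = 11^32 · 11^8 · 11^1 ≡ 287 · 342 · 11 ≡ 504 (mod 571).
So B = 504. Kai then computes K = B^x mod p = 504^56 mod 571.
504^1 ≡ 504 (mod 571)
504^2 = (504^1)^2 ≡ 504^2 = 254016 ≡ 492 (mod 571)
504^4 = (504^2)^2 ≡ 492^2 = 242064 ≡ 531 (mod 571)
504^8 = (504^4)^2 ≡ 531^2 = 281961 ≡ 458 (mod 571)
504^16 = (504^8)^2 ≡ 458^2 = 209764 ≡ 207 (mod 571)
504^32 = (504^16)^2 ≡ 207^2 = 42849 ≡ 24 (mod 571)
504^56 = 504^32 · 504^16 · 504^8 ≡ 24 · 207 · 458 ≡ 480 (mod 571).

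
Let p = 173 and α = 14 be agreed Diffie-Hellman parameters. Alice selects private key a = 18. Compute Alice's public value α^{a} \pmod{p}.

Public value = 14^{18} \pmod{173}.
14^1 ≡ 14 (mod 173)
14^2 = (14^1)^2 ≡ 14^2 = 196 ≡ 23 (mod 173)
14^4 = (14^2)^2 ≡ 23^2 = 529 ≡ 10 (mod 173)
14^8 = (14^4)^2 ≡ 10^2 = 100 ≡ 100 (mod 173)
14^16 = (14^8)^2 ≡ 100^2 = 10000 ≡ 139 (mod 173)
14^18 = 14^16 · 14^2 ≡ 139 · 23 ≡ 83 (mod 173).

83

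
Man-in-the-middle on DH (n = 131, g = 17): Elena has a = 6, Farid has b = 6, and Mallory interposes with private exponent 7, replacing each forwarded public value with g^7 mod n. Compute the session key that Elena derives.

102

Elena receives Mallory's public value M = 17^7 mod 131 instead of the honest one.
17^1 ≡ 17 (mod 131)
17^2 = (17^1)^2 ≡ 17^2 = 289 ≡ 27 (mod 131)
17^4 = (17^2)^2 ≡ 27^2 = 729 ≡ 74 (mod 131)
17^7 = 17^4 · 17^2 · 17^1 ≡ 74 · 27 · 17 ≡ 37 (mod 131).
So M = 37. Elena computes K = M^6 mod 131.
37^1 ≡ 37 (mod 131)
37^2 = (37^1)^2 ≡ 37^2 = 1369 ≡ 59 (mod 131)
37^4 = (37^2)^2 ≡ 59^2 = 3481 ≡ 75 (mod 131)
37^6 = 37^4 · 37^2 ≡ 75 · 59 ≡ 102 (mod 131).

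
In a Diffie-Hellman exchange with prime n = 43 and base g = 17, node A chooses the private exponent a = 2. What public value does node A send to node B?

Public value = 17^2 mod 43.
17^1 ≡ 17 (mod 43)
17^2 = (17^1)^2 ≡ 17^2 = 289 ≡ 31 (mod 43)

31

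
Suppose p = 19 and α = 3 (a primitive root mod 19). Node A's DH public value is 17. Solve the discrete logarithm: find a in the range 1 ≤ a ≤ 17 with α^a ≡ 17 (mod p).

Try successive powers of 3 modulo 19:
3^1 ≡ 3
3^2 ≡ 9
3^3 ≡ 8
3^4 ≡ 5
3^5 ≡ 15
3^6 ≡ 7
3^7 ≡ 2
3^8 ≡ 6
3^9 ≡ 18
3^10 ≡ 16
3^11 ≡ 10
3^12 ≡ 11
3^13 ≡ 14
3^14 ≡ 4
3^15 ≡ 12
3^16 ≡ 17
Found: a = 16.

16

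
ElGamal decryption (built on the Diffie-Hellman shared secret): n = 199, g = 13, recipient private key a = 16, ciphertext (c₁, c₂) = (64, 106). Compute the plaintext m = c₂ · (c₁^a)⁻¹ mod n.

52

Shared mask s = c₁^a mod n = 64^16 mod 199.
64^1 ≡ 64 (mod 199)
64^2 = (64^1)^2 ≡ 64^2 = 4096 ≡ 116 (mod 199)
64^4 = (64^2)^2 ≡ 116^2 = 13456 ≡ 123 (mod 199)
64^8 = (64^4)^2 ≡ 123^2 = 15129 ≡ 5 (mod 199)
64^16 = (64^8)^2 ≡ 5^2 = 25 ≡ 25 (mod 199)
So s = 25; s⁻¹ ≡ 8 (mod 199).
m = c₂ · s⁻¹ mod 199 = 106 · 8 mod 199 = 52.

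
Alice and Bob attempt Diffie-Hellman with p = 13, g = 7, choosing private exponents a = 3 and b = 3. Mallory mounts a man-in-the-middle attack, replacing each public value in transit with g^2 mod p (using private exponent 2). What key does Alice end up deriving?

Alice receives Mallory's public value M = 7^2 mod 13 instead of the honest one.
7^1 ≡ 7 (mod 13)
7^2 = (7^1)^2 ≡ 7^2 = 49 ≡ 10 (mod 13)
So M = 10. Alice computes K = M^3 mod 13.
10^1 ≡ 10 (mod 13)
10^2 = (10^1)^2 ≡ 10^2 = 100 ≡ 9 (mod 13)
10^3 = 10^2 · 10^1 ≡ 9 · 10 ≡ 12 (mod 13).

12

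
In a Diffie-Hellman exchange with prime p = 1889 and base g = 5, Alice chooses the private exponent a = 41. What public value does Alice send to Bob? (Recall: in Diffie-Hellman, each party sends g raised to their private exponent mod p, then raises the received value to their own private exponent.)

Public value = 5^{41} \pmod{1889}.
5^1 ≡ 5 (mod 1889)
5^2 = (5^1)^2 ≡ 5^2 = 25 ≡ 25 (mod 1889)
5^4 = (5^2)^2 ≡ 25^2 = 625 ≡ 625 (mod 1889)
5^8 = (5^4)^2 ≡ 625^2 = 390625 ≡ 1491 (mod 1889)
5^16 = (5^8)^2 ≡ 1491^2 = 2223081 ≡ 1617 (mod 1889)
5^32 = (5^16)^2 ≡ 1617^2 = 2614689 ≡ 313 (mod 1889)
5^41 = 5^32 · 5^8 · 5^1 ≡ 313 · 1491 · 5 ≡ 500 (mod 1889).

500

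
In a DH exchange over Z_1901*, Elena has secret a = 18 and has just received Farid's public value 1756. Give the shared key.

628

Shared key K = 1756^18 mod 1901.
1756^1 ≡ 1756 (mod 1901)
1756^2 = (1756^1)^2 ≡ 1756^2 = 3083536 ≡ 114 (mod 1901)
1756^4 = (1756^2)^2 ≡ 114^2 = 12996 ≡ 1590 (mod 1901)
1756^8 = (1756^4)^2 ≡ 1590^2 = 2528100 ≡ 1671 (mod 1901)
1756^16 = (1756^8)^2 ≡ 1671^2 = 2792241 ≡ 1573 (mod 1901)
1756^18 = 1756^16 · 1756^2 ≡ 1573 · 114 ≡ 628 (mod 1901).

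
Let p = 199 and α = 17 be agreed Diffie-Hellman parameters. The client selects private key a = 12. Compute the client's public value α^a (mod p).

188

Public value = 17^12 (mod 199).
17^1 ≡ 17 (mod 199)
17^2 = (17^1)^2 ≡ 17^2 = 289 ≡ 90 (mod 199)
17^4 = (17^2)^2 ≡ 90^2 = 8100 ≡ 140 (mod 199)
17^8 = (17^4)^2 ≡ 140^2 = 19600 ≡ 98 (mod 199)
17^12 = 17^8 · 17^4 ≡ 98 · 140 ≡ 188 (mod 199).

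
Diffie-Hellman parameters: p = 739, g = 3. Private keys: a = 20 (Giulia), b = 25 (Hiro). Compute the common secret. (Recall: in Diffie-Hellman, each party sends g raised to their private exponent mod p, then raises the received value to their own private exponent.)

69

Giulia sends A = g^a mod p = 3^20 mod 739.
3^1 ≡ 3 (mod 739)
3^2 = (3^1)^2 ≡ 3^2 = 9 ≡ 9 (mod 739)
3^4 = (3^2)^2 ≡ 9^2 = 81 ≡ 81 (mod 739)
3^8 = (3^4)^2 ≡ 81^2 = 6561 ≡ 649 (mod 739)
3^16 = (3^8)^2 ≡ 649^2 = 421201 ≡ 710 (mod 739)
3^20 = 3^16 · 3^4 ≡ 710 · 81 ≡ 607 (mod 739).
So A = 607. Hiro then computes K = A^b mod p = 607^25 mod 739.
607^1 ≡ 607 (mod 739)
607^2 = (607^1)^2 ≡ 607^2 = 368449 ≡ 427 (mod 739)
607^4 = (607^2)^2 ≡ 427^2 = 182329 ≡ 535 (mod 739)
607^8 = (607^4)^2 ≡ 535^2 = 286225 ≡ 232 (mod 739)
607^16 = (607^8)^2 ≡ 232^2 = 53824 ≡ 616 (mod 739)
607^25 = 607^16 · 607^8 · 607^1 ≡ 616 · 232 · 607 ≡ 69 (mod 739).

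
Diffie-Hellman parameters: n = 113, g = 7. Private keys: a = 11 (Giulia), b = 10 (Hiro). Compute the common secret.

30

Giulia sends A = g^a mod n = 7^11 mod 113.
7^1 ≡ 7 (mod 113)
7^2 = (7^1)^2 ≡ 7^2 = 49 ≡ 49 (mod 113)
7^4 = (7^2)^2 ≡ 49^2 = 2401 ≡ 28 (mod 113)
7^8 = (7^4)^2 ≡ 28^2 = 784 ≡ 106 (mod 113)
7^11 = 7^8 · 7^2 · 7^1 ≡ 106 · 49 · 7 ≡ 85 (mod 113).
So A = 85. Hiro then computes K = A^b mod n = 85^10 mod 113.
85^1 ≡ 85 (mod 113)
85^2 = (85^1)^2 ≡ 85^2 = 7225 ≡ 106 (mod 113)
85^4 = (85^2)^2 ≡ 106^2 = 11236 ≡ 49 (mod 113)
85^8 = (85^4)^2 ≡ 49^2 = 2401 ≡ 28 (mod 113)
85^10 = 85^8 · 85^2 ≡ 28 · 106 ≡ 30 (mod 113).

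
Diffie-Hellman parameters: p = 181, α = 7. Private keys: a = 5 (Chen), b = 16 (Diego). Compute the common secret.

132

Chen sends A = α^a mod p = 7^5 mod 181.
7^1 ≡ 7 (mod 181)
7^2 = (7^1)^2 ≡ 7^2 = 49 ≡ 49 (mod 181)
7^4 = (7^2)^2 ≡ 49^2 = 2401 ≡ 48 (mod 181)
7^5 = 7^4 · 7^1 ≡ 48 · 7 ≡ 155 (mod 181).
So A = 155. Diego then computes K = A^b mod p = 155^16 mod 181.
155^1 ≡ 155 (mod 181)
155^2 = (155^1)^2 ≡ 155^2 = 24025 ≡ 133 (mod 181)
155^4 = (155^2)^2 ≡ 133^2 = 17689 ≡ 132 (mod 181)
155^8 = (155^4)^2 ≡ 132^2 = 17424 ≡ 48 (mod 181)
155^16 = (155^8)^2 ≡ 48^2 = 2304 ≡ 132 (mod 181)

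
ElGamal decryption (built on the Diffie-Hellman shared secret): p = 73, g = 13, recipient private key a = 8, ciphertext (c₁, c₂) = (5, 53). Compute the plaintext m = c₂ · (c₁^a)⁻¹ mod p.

63

Shared mask s = c₁^a mod p = 5^8 mod 73.
5^1 ≡ 5 (mod 73)
5^2 = (5^1)^2 ≡ 5^2 = 25 ≡ 25 (mod 73)
5^4 = (5^2)^2 ≡ 25^2 = 625 ≡ 41 (mod 73)
5^8 = (5^4)^2 ≡ 41^2 = 1681 ≡ 2 (mod 73)
So s = 2; s⁻¹ ≡ 37 (mod 73).
m = c₂ · s⁻¹ mod 73 = 53 · 37 mod 73 = 63.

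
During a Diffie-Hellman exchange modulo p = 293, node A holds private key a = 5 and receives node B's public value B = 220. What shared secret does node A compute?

97

Shared key K = 220^5 mod 293.
220^1 ≡ 220 (mod 293)
220^2 = (220^1)^2 ≡ 220^2 = 48400 ≡ 55 (mod 293)
220^4 = (220^2)^2 ≡ 55^2 = 3025 ≡ 95 (mod 293)
220^5 = 220^4 · 220^1 ≡ 95 · 220 ≡ 97 (mod 293).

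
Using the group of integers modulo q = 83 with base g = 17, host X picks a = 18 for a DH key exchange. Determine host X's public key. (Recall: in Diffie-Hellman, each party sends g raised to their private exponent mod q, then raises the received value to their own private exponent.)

11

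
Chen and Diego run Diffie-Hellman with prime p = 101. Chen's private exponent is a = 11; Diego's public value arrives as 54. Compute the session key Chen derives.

92

Shared key K = 54^11 mod 101.
54^1 ≡ 54 (mod 101)
54^2 = (54^1)^2 ≡ 54^2 = 2916 ≡ 88 (mod 101)
54^4 = (54^2)^2 ≡ 88^2 = 7744 ≡ 68 (mod 101)
54^8 = (54^4)^2 ≡ 68^2 = 4624 ≡ 79 (mod 101)
54^11 = 54^8 · 54^2 · 54^1 ≡ 79 · 88 · 54 ≡ 92 (mod 101).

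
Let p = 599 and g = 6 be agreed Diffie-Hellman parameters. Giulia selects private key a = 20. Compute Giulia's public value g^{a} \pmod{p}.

265

Public value = 6^{20} \pmod{599}.
6^1 ≡ 6 (mod 599)
6^2 = (6^1)^2 ≡ 6^2 = 36 ≡ 36 (mod 599)
6^4 = (6^2)^2 ≡ 36^2 = 1296 ≡ 98 (mod 599)
6^8 = (6^4)^2 ≡ 98^2 = 9604 ≡ 20 (mod 599)
6^16 = (6^8)^2 ≡ 20^2 = 400 ≡ 400 (mod 599)
6^20 = 6^16 · 6^4 ≡ 400 · 98 ≡ 265 (mod 599).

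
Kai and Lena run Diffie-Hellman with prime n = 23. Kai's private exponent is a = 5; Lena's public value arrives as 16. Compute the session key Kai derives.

Shared key K = 16^5 mod 23.
16^1 ≡ 16 (mod 23)
16^2 = (16^1)^2 ≡ 16^2 = 256 ≡ 3 (mod 23)
16^4 = (16^2)^2 ≡ 3^2 = 9 ≡ 9 (mod 23)
16^5 = 16^4 · 16^1 ≡ 9 · 16 ≡ 6 (mod 23).

6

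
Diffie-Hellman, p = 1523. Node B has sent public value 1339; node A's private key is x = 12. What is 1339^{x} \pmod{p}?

813

Shared key K = 1339^12 mod 1523.
1339^1 ≡ 1339 (mod 1523)
1339^2 = (1339^1)^2 ≡ 1339^2 = 1792921 ≡ 350 (mod 1523)
1339^4 = (1339^2)^2 ≡ 350^2 = 122500 ≡ 660 (mod 1523)
1339^8 = (1339^4)^2 ≡ 660^2 = 435600 ≡ 22 (mod 1523)
1339^12 = 1339^8 · 1339^4 ≡ 22 · 660 ≡ 813 (mod 1523).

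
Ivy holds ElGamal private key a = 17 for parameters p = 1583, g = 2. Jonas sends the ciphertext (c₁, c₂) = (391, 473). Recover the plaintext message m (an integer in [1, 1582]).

959

Shared mask s = c₁^a mod p = 391^17 mod 1583.
391^1 ≡ 391 (mod 1583)
391^2 = (391^1)^2 ≡ 391^2 = 152881 ≡ 913 (mod 1583)
391^4 = (391^2)^2 ≡ 913^2 = 833569 ≡ 911 (mod 1583)
391^8 = (391^4)^2 ≡ 911^2 = 829921 ≡ 429 (mod 1583)
391^16 = (391^8)^2 ≡ 429^2 = 184041 ≡ 413 (mod 1583)
391^17 = 391^16 · 391^1 ≡ 413 · 391 ≡ 17 (mod 1583).
So s = 17; s⁻¹ ≡ 745 (mod 1583).
m = c₂ · s⁻¹ mod 1583 = 473 · 745 mod 1583 = 959.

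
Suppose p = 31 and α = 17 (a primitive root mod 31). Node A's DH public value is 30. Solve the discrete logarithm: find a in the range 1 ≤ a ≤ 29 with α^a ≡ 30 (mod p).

Try successive powers of 17 modulo 31:
17^1 ≡ 17
17^2 ≡ 10
17^3 ≡ 15
17^4 ≡ 7
17^5 ≡ 26
17^6 ≡ 8
17^7 ≡ 12
17^8 ≡ 18
17^9 ≡ 27
17^10 ≡ 25
17^11 ≡ 22
17^12 ≡ 2
17^13 ≡ 3
17^14 ≡ 20
17^15 ≡ 30
Found: a = 15.

15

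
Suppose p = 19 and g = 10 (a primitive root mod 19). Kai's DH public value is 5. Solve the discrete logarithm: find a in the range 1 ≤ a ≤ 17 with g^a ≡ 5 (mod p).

2

Try successive powers of 10 modulo 19:
10^1 ≡ 10
10^2 ≡ 5
Found: a = 2.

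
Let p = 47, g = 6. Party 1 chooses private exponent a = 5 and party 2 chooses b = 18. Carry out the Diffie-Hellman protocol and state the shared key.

17

Party 1 sends A = g^a mod p = 6^5 mod 47.
6^1 ≡ 6 (mod 47)
6^2 = (6^1)^2 ≡ 6^2 = 36 ≡ 36 (mod 47)
6^4 = (6^2)^2 ≡ 36^2 = 1296 ≡ 27 (mod 47)
6^5 = 6^4 · 6^1 ≡ 27 · 6 ≡ 21 (mod 47).
So A = 21. Party 2 then computes K = A^b mod p = 21^18 mod 47.
21^1 ≡ 21 (mod 47)
21^2 = (21^1)^2 ≡ 21^2 = 441 ≡ 18 (mod 47)
21^4 = (21^2)^2 ≡ 18^2 = 324 ≡ 42 (mod 47)
21^8 = (21^4)^2 ≡ 42^2 = 1764 ≡ 25 (mod 47)
21^16 = (21^8)^2 ≡ 25^2 = 625 ≡ 14 (mod 47)
21^18 = 21^16 · 21^2 ≡ 14 · 18 ≡ 17 (mod 47).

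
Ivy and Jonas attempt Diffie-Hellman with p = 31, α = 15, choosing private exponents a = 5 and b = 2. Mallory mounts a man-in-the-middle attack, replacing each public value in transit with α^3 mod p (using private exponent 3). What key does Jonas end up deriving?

Jonas receives Mallory's public value M = 15^3 mod 31 instead of the honest one.
15^1 ≡ 15 (mod 31)
15^2 = (15^1)^2 ≡ 15^2 = 225 ≡ 8 (mod 31)
15^3 = 15^2 · 15^1 ≡ 8 · 15 ≡ 27 (mod 31).
So M = 27. Jonas computes K = M^2 mod 31.
27^1 ≡ 27 (mod 31)
27^2 = (27^1)^2 ≡ 27^2 = 729 ≡ 16 (mod 31)

16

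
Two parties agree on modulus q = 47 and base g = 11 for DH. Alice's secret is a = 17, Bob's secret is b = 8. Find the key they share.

7

Bob sends B = g^b mod q = 11^8 mod 47.
11^1 ≡ 11 (mod 47)
11^2 = (11^1)^2 ≡ 11^2 = 121 ≡ 27 (mod 47)
11^4 = (11^2)^2 ≡ 27^2 = 729 ≡ 24 (mod 47)
11^8 = (11^4)^2 ≡ 24^2 = 576 ≡ 12 (mod 47)
So B = 12. Alice then computes K = B^a mod q = 12^17 mod 47.
12^1 ≡ 12 (mod 47)
12^2 = (12^1)^2 ≡ 12^2 = 144 ≡ 3 (mod 47)
12^4 = (12^2)^2 ≡ 3^2 = 9 ≡ 9 (mod 47)
12^8 = (12^4)^2 ≡ 9^2 = 81 ≡ 34 (mod 47)
12^16 = (12^8)^2 ≡ 34^2 = 1156 ≡ 28 (mod 47)
12^17 = 12^16 · 12^1 ≡ 28 · 12 ≡ 7 (mod 47).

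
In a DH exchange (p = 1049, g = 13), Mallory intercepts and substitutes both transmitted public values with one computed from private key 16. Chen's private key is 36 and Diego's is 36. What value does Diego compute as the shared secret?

546

Diego receives Mallory's public value M = 13^16 mod 1049 instead of the honest one.
13^1 ≡ 13 (mod 1049)
13^2 = (13^1)^2 ≡ 13^2 = 169 ≡ 169 (mod 1049)
13^4 = (13^2)^2 ≡ 169^2 = 28561 ≡ 238 (mod 1049)
13^8 = (13^4)^2 ≡ 238^2 = 56644 ≡ 1047 (mod 1049)
13^16 = (13^8)^2 ≡ 1047^2 = 1096209 ≡ 4 (mod 1049)
So M = 4. Diego computes K = M^36 mod 1049.
4^1 ≡ 4 (mod 1049)
4^2 = (4^1)^2 ≡ 4^2 = 16 ≡ 16 (mod 1049)
4^4 = (4^2)^2 ≡ 16^2 = 256 ≡ 256 (mod 1049)
4^8 = (4^4)^2 ≡ 256^2 = 65536 ≡ 498 (mod 1049)
4^16 = (4^8)^2 ≡ 498^2 = 248004 ≡ 440 (mod 1049)
4^32 = (4^16)^2 ≡ 440^2 = 193600 ≡ 584 (mod 1049)
4^36 = 4^32 · 4^4 ≡ 584 · 256 ≡ 546 (mod 1049).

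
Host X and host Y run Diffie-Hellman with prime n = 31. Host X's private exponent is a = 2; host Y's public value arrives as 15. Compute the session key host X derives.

8

Shared key K = 15^2 mod 31.
15^1 ≡ 15 (mod 31)
15^2 = (15^1)^2 ≡ 15^2 = 225 ≡ 8 (mod 31)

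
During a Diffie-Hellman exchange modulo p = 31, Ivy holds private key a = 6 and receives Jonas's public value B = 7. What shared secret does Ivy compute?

Shared key K = 7^6 mod 31.
7^1 ≡ 7 (mod 31)
7^2 = (7^1)^2 ≡ 7^2 = 49 ≡ 18 (mod 31)
7^4 = (7^2)^2 ≡ 18^2 = 324 ≡ 14 (mod 31)
7^6 = 7^4 · 7^2 ≡ 14 · 18 ≡ 4 (mod 31).

4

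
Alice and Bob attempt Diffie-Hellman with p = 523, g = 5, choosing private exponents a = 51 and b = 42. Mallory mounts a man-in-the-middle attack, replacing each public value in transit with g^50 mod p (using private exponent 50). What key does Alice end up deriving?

Alice receives Mallory's public value M = 5^50 mod 523 instead of the honest one.
5^1 ≡ 5 (mod 523)
5^2 = (5^1)^2 ≡ 5^2 = 25 ≡ 25 (mod 523)
5^4 = (5^2)^2 ≡ 25^2 = 625 ≡ 102 (mod 523)
5^8 = (5^4)^2 ≡ 102^2 = 10404 ≡ 467 (mod 523)
5^16 = (5^8)^2 ≡ 467^2 = 218089 ≡ 521 (mod 523)
5^32 = (5^16)^2 ≡ 521^2 = 271441 ≡ 4 (mod 523)
5^50 = 5^32 · 5^16 · 5^2 ≡ 4 · 521 · 25 ≡ 323 (mod 523).
So M = 323. Alice computes K = M^51 mod 523.
323^1 ≡ 323 (mod 523)
323^2 = (323^1)^2 ≡ 323^2 = 104329 ≡ 252 (mod 523)
323^4 = (323^2)^2 ≡ 252^2 = 63504 ≡ 221 (mod 523)
323^8 = (323^4)^2 ≡ 221^2 = 48841 ≡ 202 (mod 523)
323^16 = (323^8)^2 ≡ 202^2 = 40804 ≡ 10 (mod 523)
323^32 = (323^16)^2 ≡ 10^2 = 100 ≡ 100 (mod 523)
323^51 = 323^32 · 323^16 · 323^2 · 323^1 ≡ 100 · 10 · 252 · 323 ≡ 464 (mod 523).

464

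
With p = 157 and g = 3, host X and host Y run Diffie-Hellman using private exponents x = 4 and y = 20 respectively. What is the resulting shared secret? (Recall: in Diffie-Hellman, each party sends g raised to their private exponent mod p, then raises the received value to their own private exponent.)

Host Y sends B = g^y mod p = 3^20 mod 157.
3^1 ≡ 3 (mod 157)
3^2 = (3^1)^2 ≡ 3^2 = 9 ≡ 9 (mod 157)
3^4 = (3^2)^2 ≡ 9^2 = 81 ≡ 81 (mod 157)
3^8 = (3^4)^2 ≡ 81^2 = 6561 ≡ 124 (mod 157)
3^16 = (3^8)^2 ≡ 124^2 = 15376 ≡ 147 (mod 157)
3^20 = 3^16 · 3^4 ≡ 147 · 81 ≡ 132 (mod 157).
So B = 132. Host X then computes K = B^x mod p = 132^4 mod 157.
132^1 ≡ 132 (mod 157)
132^2 = (132^1)^2 ≡ 132^2 = 17424 ≡ 154 (mod 157)
132^4 = (132^2)^2 ≡ 154^2 = 23716 ≡ 9 (mod 157)

9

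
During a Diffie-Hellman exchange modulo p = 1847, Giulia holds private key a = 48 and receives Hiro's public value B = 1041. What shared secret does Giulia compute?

Shared key K = 1041^48 mod 1847.
1041^1 ≡ 1041 (mod 1847)
1041^2 = (1041^1)^2 ≡ 1041^2 = 1083681 ≡ 1339 (mod 1847)
1041^4 = (1041^2)^2 ≡ 1339^2 = 1792921 ≡ 1331 (mod 1847)
1041^8 = (1041^4)^2 ≡ 1331^2 = 1771561 ≡ 288 (mod 1847)
1041^16 = (1041^8)^2 ≡ 288^2 = 82944 ≡ 1676 (mod 1847)
1041^32 = (1041^16)^2 ≡ 1676^2 = 2808976 ≡ 1536 (mod 1847)
1041^48 = 1041^32 · 1041^16 ≡ 1536 · 1676 ≡ 1465 (mod 1847).

1465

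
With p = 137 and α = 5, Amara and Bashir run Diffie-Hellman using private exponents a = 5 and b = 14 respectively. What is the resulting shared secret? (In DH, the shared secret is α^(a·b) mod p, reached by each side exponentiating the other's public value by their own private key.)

Amara sends A = α^a mod p = 5^5 mod 137.
5^1 ≡ 5 (mod 137)
5^2 = (5^1)^2 ≡ 5^2 = 25 ≡ 25 (mod 137)
5^4 = (5^2)^2 ≡ 25^2 = 625 ≡ 77 (mod 137)
5^5 = 5^4 · 5^1 ≡ 77 · 5 ≡ 111 (mod 137).
So A = 111. Bashir then computes K = A^b mod p = 111^14 mod 137.
111^1 ≡ 111 (mod 137)
111^2 = (111^1)^2 ≡ 111^2 = 12321 ≡ 128 (mod 137)
111^4 = (111^2)^2 ≡ 128^2 = 16384 ≡ 81 (mod 137)
111^8 = (111^4)^2 ≡ 81^2 = 6561 ≡ 122 (mod 137)
111^14 = 111^8 · 111^4 · 111^2 ≡ 122 · 81 · 128 ≡ 112 (mod 137).

112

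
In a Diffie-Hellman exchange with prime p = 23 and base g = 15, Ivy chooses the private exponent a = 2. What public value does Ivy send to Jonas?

18

Public value = 15^2 (mod 23).
15^1 ≡ 15 (mod 23)
15^2 = (15^1)^2 ≡ 15^2 = 225 ≡ 18 (mod 23)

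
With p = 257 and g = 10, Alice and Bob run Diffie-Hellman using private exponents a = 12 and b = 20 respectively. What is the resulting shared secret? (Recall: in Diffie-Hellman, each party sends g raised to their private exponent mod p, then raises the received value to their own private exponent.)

Bob sends B = g^b mod p = 10^20 mod 257.
10^1 ≡ 10 (mod 257)
10^2 = (10^1)^2 ≡ 10^2 = 100 ≡ 100 (mod 257)
10^4 = (10^2)^2 ≡ 100^2 = 10000 ≡ 234 (mod 257)
10^8 = (10^4)^2 ≡ 234^2 = 54756 ≡ 15 (mod 257)
10^16 = (10^8)^2 ≡ 15^2 = 225 ≡ 225 (mod 257)
10^20 = 10^16 · 10^4 ≡ 225 · 234 ≡ 222 (mod 257).
So B = 222. Alice then computes K = B^a mod p = 222^12 mod 257.
222^1 ≡ 222 (mod 257)
222^2 = (222^1)^2 ≡ 222^2 = 49284 ≡ 197 (mod 257)
222^4 = (222^2)^2 ≡ 197^2 = 38809 ≡ 2 (mod 257)
222^8 = (222^4)^2 ≡ 2^2 = 4 ≡ 4 (mod 257)
222^12 = 222^8 · 222^4 ≡ 4 · 2 ≡ 8 (mod 257).

8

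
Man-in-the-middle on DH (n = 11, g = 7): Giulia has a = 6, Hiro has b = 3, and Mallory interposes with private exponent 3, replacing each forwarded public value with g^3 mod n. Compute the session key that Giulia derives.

Giulia receives Mallory's public value M = 7^3 mod 11 instead of the honest one.
7^1 ≡ 7 (mod 11)
7^2 = (7^1)^2 ≡ 7^2 = 49 ≡ 5 (mod 11)
7^3 = 7^2 · 7^1 ≡ 5 · 7 ≡ 2 (mod 11).
So M = 2. Giulia computes K = M^6 mod 11.
2^1 ≡ 2 (mod 11)
2^2 = (2^1)^2 ≡ 2^2 = 4 ≡ 4 (mod 11)
2^4 = (2^2)^2 ≡ 4^2 = 16 ≡ 5 (mod 11)
2^6 = 2^4 · 2^2 ≡ 5 · 4 ≡ 9 (mod 11).

9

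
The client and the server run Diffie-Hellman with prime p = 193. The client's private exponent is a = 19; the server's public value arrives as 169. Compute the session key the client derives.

121

Shared key K = 169^19 mod 193.
169^1 ≡ 169 (mod 193)
169^2 = (169^1)^2 ≡ 169^2 = 28561 ≡ 190 (mod 193)
169^4 = (169^2)^2 ≡ 190^2 = 36100 ≡ 9 (mod 193)
169^8 = (169^4)^2 ≡ 9^2 = 81 ≡ 81 (mod 193)
169^16 = (169^8)^2 ≡ 81^2 = 6561 ≡ 192 (mod 193)
169^19 = 169^16 · 169^2 · 169^1 ≡ 192 · 190 · 169 ≡ 121 (mod 193).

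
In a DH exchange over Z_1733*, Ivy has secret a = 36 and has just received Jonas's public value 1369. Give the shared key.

404

Shared key K = 1369^36 mod 1733.
1369^1 ≡ 1369 (mod 1733)
1369^2 = (1369^1)^2 ≡ 1369^2 = 1874161 ≡ 788 (mod 1733)
1369^4 = (1369^2)^2 ≡ 788^2 = 620944 ≡ 530 (mod 1733)
1369^8 = (1369^4)^2 ≡ 530^2 = 280900 ≡ 154 (mod 1733)
1369^16 = (1369^8)^2 ≡ 154^2 = 23716 ≡ 1187 (mod 1733)
1369^32 = (1369^16)^2 ≡ 1187^2 = 1408969 ≡ 40 (mod 1733)
1369^36 = 1369^32 · 1369^4 ≡ 40 · 530 ≡ 404 (mod 1733).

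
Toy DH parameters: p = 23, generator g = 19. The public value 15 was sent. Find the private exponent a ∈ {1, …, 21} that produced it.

7

Try successive powers of 19 modulo 23:
19^1 ≡ 19
19^2 ≡ 16
19^3 ≡ 5
19^4 ≡ 3
19^5 ≡ 11
19^6 ≡ 2
19^7 ≡ 15
Found: a = 7.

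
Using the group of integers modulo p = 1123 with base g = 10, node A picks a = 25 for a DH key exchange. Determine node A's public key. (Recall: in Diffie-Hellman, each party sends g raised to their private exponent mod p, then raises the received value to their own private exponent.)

400

Public value = 10^25 mod 1123.
10^1 ≡ 10 (mod 1123)
10^2 = (10^1)^2 ≡ 10^2 = 100 ≡ 100 (mod 1123)
10^4 = (10^2)^2 ≡ 100^2 = 10000 ≡ 1016 (mod 1123)
10^8 = (10^4)^2 ≡ 1016^2 = 1032256 ≡ 219 (mod 1123)
10^16 = (10^8)^2 ≡ 219^2 = 47961 ≡ 795 (mod 1123)
10^25 = 10^16 · 10^8 · 10^1 ≡ 795 · 219 · 10 ≡ 400 (mod 1123).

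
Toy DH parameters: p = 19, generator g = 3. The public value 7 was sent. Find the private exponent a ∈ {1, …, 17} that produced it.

Try successive powers of 3 modulo 19:
3^1 ≡ 3
3^2 ≡ 9
3^3 ≡ 8
3^4 ≡ 5
3^5 ≡ 15
3^6 ≡ 7
Found: a = 6.

6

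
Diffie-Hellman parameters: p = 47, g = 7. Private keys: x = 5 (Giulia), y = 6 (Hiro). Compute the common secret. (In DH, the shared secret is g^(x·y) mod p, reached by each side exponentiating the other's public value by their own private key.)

9

Hiro sends B = g^y mod p = 7^6 mod 47.
7^1 ≡ 7 (mod 47)
7^2 = (7^1)^2 ≡ 7^2 = 49 ≡ 2 (mod 47)
7^4 = (7^2)^2 ≡ 2^2 = 4 ≡ 4 (mod 47)
7^6 = 7^4 · 7^2 ≡ 4 · 2 ≡ 8 (mod 47).
So B = 8. Giulia then computes K = B^x mod p = 8^5 mod 47.
8^1 ≡ 8 (mod 47)
8^2 = (8^1)^2 ≡ 8^2 = 64 ≡ 17 (mod 47)
8^4 = (8^2)^2 ≡ 17^2 = 289 ≡ 7 (mod 47)
8^5 = 8^4 · 8^1 ≡ 7 · 8 ≡ 9 (mod 47).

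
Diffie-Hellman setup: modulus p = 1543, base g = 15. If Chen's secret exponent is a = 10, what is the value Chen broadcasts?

128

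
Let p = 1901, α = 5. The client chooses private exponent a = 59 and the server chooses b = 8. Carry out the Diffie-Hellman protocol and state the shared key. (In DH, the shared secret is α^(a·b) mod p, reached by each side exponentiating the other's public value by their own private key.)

1536

The server sends B = α^b mod p = 5^8 mod 1901.
5^1 ≡ 5 (mod 1901)
5^2 = (5^1)^2 ≡ 5^2 = 25 ≡ 25 (mod 1901)
5^4 = (5^2)^2 ≡ 25^2 = 625 ≡ 625 (mod 1901)
5^8 = (5^4)^2 ≡ 625^2 = 390625 ≡ 920 (mod 1901)
So B = 920. The client then computes K = B^a mod p = 920^59 mod 1901.
920^1 ≡ 920 (mod 1901)
920^2 = (920^1)^2 ≡ 920^2 = 846400 ≡ 455 (mod 1901)
920^4 = (920^2)^2 ≡ 455^2 = 207025 ≡ 1717 (mod 1901)
920^8 = (920^4)^2 ≡ 1717^2 = 2948089 ≡ 1539 (mod 1901)
920^16 = (920^8)^2 ≡ 1539^2 = 2368521 ≡ 1776 (mod 1901)
920^32 = (920^16)^2 ≡ 1776^2 = 3154176 ≡ 417 (mod 1901)
920^59 = 920^32 · 920^16 · 920^8 · 920^2 · 920^1 ≡ 417 · 1776 · 1539 · 455 · 920 ≡ 1536 (mod 1901).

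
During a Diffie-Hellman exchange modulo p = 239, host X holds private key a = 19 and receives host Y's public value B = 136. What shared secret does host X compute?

Shared key K = 136^19 mod 239.
136^1 ≡ 136 (mod 239)
136^2 = (136^1)^2 ≡ 136^2 = 18496 ≡ 93 (mod 239)
136^4 = (136^2)^2 ≡ 93^2 = 8649 ≡ 45 (mod 239)
136^8 = (136^4)^2 ≡ 45^2 = 2025 ≡ 113 (mod 239)
136^16 = (136^8)^2 ≡ 113^2 = 12769 ≡ 102 (mod 239)
136^19 = 136^16 · 136^2 · 136^1 ≡ 102 · 93 · 136 ≡ 213 (mod 239).

213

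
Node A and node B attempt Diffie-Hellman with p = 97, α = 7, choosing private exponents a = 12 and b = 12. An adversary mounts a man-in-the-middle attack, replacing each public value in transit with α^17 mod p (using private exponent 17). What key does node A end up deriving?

Node A receives an adversary's public value M = 7^17 mod 97 instead of the honest one.
7^1 ≡ 7 (mod 97)
7^2 = (7^1)^2 ≡ 7^2 = 49 ≡ 49 (mod 97)
7^4 = (7^2)^2 ≡ 49^2 = 2401 ≡ 73 (mod 97)
7^8 = (7^4)^2 ≡ 73^2 = 5329 ≡ 91 (mod 97)
7^16 = (7^8)^2 ≡ 91^2 = 8281 ≡ 36 (mod 97)
7^17 = 7^16 · 7^1 ≡ 36 · 7 ≡ 58 (mod 97).
So M = 58. Node A computes K = M^12 mod 97.
58^1 ≡ 58 (mod 97)
58^2 = (58^1)^2 ≡ 58^2 = 3364 ≡ 66 (mod 97)
58^4 = (58^2)^2 ≡ 66^2 = 4356 ≡ 88 (mod 97)
58^8 = (58^4)^2 ≡ 88^2 = 7744 ≡ 81 (mod 97)
58^12 = 58^8 · 58^4 ≡ 81 · 88 ≡ 47 (mod 97).

47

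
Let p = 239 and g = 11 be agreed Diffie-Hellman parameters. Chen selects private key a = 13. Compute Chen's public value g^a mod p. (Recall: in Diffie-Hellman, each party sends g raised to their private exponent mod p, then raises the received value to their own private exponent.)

Public value = 11^13 mod 239.
11^1 ≡ 11 (mod 239)
11^2 = (11^1)^2 ≡ 11^2 = 121 ≡ 121 (mod 239)
11^4 = (11^2)^2 ≡ 121^2 = 14641 ≡ 62 (mod 239)
11^8 = (11^4)^2 ≡ 62^2 = 3844 ≡ 20 (mod 239)
11^13 = 11^8 · 11^4 · 11^1 ≡ 20 · 62 · 11 ≡ 17 (mod 239).

17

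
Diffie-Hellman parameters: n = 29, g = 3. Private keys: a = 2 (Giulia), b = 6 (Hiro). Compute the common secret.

16

Hiro sends B = g^b mod n = 3^6 mod 29.
3^1 ≡ 3 (mod 29)
3^2 = (3^1)^2 ≡ 3^2 = 9 ≡ 9 (mod 29)
3^4 = (3^2)^2 ≡ 9^2 = 81 ≡ 23 (mod 29)
3^6 = 3^4 · 3^2 ≡ 23 · 9 ≡ 4 (mod 29).
So B = 4. Giulia then computes K = B^a mod n = 4^2 mod 29.
4^1 ≡ 4 (mod 29)
4^2 = (4^1)^2 ≡ 4^2 = 16 ≡ 16 (mod 29)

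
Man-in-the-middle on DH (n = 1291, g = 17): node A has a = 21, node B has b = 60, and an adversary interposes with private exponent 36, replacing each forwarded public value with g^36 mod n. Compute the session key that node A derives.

1145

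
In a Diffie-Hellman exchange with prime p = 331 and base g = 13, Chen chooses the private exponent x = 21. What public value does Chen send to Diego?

Public value = 13^21 (mod 331).
13^1 ≡ 13 (mod 331)
13^2 = (13^1)^2 ≡ 13^2 = 169 ≡ 169 (mod 331)
13^4 = (13^2)^2 ≡ 169^2 = 28561 ≡ 95 (mod 331)
13^8 = (13^4)^2 ≡ 95^2 = 9025 ≡ 88 (mod 331)
13^16 = (13^8)^2 ≡ 88^2 = 7744 ≡ 131 (mod 331)
13^21 = 13^16 · 13^4 · 13^1 ≡ 131 · 95 · 13 ≡ 257 (mod 331).

257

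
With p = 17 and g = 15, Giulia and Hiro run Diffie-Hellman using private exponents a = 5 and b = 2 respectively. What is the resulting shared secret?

Hiro sends B = g^b mod p = 15^2 mod 17.
15^1 ≡ 15 (mod 17)
15^2 = (15^1)^2 ≡ 15^2 = 225 ≡ 4 (mod 17)
So B = 4. Giulia then computes K = B^a mod p = 4^5 mod 17.
4^1 ≡ 4 (mod 17)
4^2 = (4^1)^2 ≡ 4^2 = 16 ≡ 16 (mod 17)
4^4 = (4^2)^2 ≡ 16^2 = 256 ≡ 1 (mod 17)
4^5 = 4^4 · 4^1 ≡ 1 · 4 ≡ 4 (mod 17).

4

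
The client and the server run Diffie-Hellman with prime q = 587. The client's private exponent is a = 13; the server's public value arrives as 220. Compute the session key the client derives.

328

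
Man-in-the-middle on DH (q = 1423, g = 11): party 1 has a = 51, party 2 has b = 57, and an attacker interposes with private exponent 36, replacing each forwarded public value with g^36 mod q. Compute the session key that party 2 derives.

580

Party 2 receives an attacker's public value M = 11^36 mod 1423 instead of the honest one.
11^1 ≡ 11 (mod 1423)
11^2 = (11^1)^2 ≡ 11^2 = 121 ≡ 121 (mod 1423)
11^4 = (11^2)^2 ≡ 121^2 = 14641 ≡ 411 (mod 1423)
11^8 = (11^4)^2 ≡ 411^2 = 168921 ≡ 1007 (mod 1423)
11^16 = (11^8)^2 ≡ 1007^2 = 1014049 ≡ 873 (mod 1423)
11^32 = (11^16)^2 ≡ 873^2 = 762129 ≡ 824 (mod 1423)
11^36 = 11^32 · 11^4 ≡ 824 · 411 ≡ 1413 (mod 1423).
So M = 1413. Party 2 computes K = M^57 mod 1423.
1413^1 ≡ 1413 (mod 1423)
1413^2 = (1413^1)^2 ≡ 1413^2 = 1996569 ≡ 100 (mod 1423)
1413^4 = (1413^2)^2 ≡ 100^2 = 10000 ≡ 39 (mod 1423)
1413^8 = (1413^4)^2 ≡ 39^2 = 1521 ≡ 98 (mod 1423)
1413^16 = (1413^8)^2 ≡ 98^2 = 9604 ≡ 1066 (mod 1423)
1413^32 = (1413^16)^2 ≡ 1066^2 = 1136356 ≡ 802 (mod 1423)
1413^57 = 1413^32 · 1413^16 · 1413^8 · 1413^1 ≡ 802 · 1066 · 98 · 1413 ≡ 580 (mod 1423).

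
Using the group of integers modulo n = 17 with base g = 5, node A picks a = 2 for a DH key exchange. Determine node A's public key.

Public value = 5^2 (mod 17).
5^1 ≡ 5 (mod 17)
5^2 = (5^1)^2 ≡ 5^2 = 25 ≡ 8 (mod 17)

8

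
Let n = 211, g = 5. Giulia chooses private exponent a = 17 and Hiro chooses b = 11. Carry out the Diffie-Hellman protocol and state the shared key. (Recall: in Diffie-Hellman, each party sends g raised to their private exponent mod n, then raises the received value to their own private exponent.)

121

Hiro sends B = g^b mod n = 5^11 mod 211.
5^1 ≡ 5 (mod 211)
5^2 = (5^1)^2 ≡ 5^2 = 25 ≡ 25 (mod 211)
5^4 = (5^2)^2 ≡ 25^2 = 625 ≡ 203 (mod 211)
5^8 = (5^4)^2 ≡ 203^2 = 41209 ≡ 64 (mod 211)
5^11 = 5^8 · 5^2 · 5^1 ≡ 64 · 25 · 5 ≡ 193 (mod 211).
So B = 193. Giulia then computes K = B^a mod n = 193^17 mod 211.
193^1 ≡ 193 (mod 211)
193^2 = (193^1)^2 ≡ 193^2 = 37249 ≡ 113 (mod 211)
193^4 = (193^2)^2 ≡ 113^2 = 12769 ≡ 109 (mod 211)
193^8 = (193^4)^2 ≡ 109^2 = 11881 ≡ 65 (mod 211)
193^16 = (193^8)^2 ≡ 65^2 = 4225 ≡ 5 (mod 211)
193^17 = 193^16 · 193^1 ≡ 5 · 193 ≡ 121 (mod 211).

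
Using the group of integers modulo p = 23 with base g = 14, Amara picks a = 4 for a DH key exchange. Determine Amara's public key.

Public value = 14^4 mod 23.
14^1 ≡ 14 (mod 23)
14^2 = (14^1)^2 ≡ 14^2 = 196 ≡ 12 (mod 23)
14^4 = (14^2)^2 ≡ 12^2 = 144 ≡ 6 (mod 23)

6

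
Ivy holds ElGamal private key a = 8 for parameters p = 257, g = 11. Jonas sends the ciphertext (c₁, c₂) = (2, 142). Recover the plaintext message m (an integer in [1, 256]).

115

Shared mask s = c₁^a mod p = 2^8 mod 257.
2^1 ≡ 2 (mod 257)
2^2 = (2^1)^2 ≡ 2^2 = 4 ≡ 4 (mod 257)
2^4 = (2^2)^2 ≡ 4^2 = 16 ≡ 16 (mod 257)
2^8 = (2^4)^2 ≡ 16^2 = 256 ≡ 256 (mod 257)
So s = 256; s⁻¹ ≡ 256 (mod 257).
m = c₂ · s⁻¹ mod 257 = 142 · 256 mod 257 = 115.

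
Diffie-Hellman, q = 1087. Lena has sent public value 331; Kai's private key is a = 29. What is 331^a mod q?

978

Shared key K = 331^29 mod 1087.
331^1 ≡ 331 (mod 1087)
331^2 = (331^1)^2 ≡ 331^2 = 109561 ≡ 861 (mod 1087)
331^4 = (331^2)^2 ≡ 861^2 = 741321 ≡ 1074 (mod 1087)
331^8 = (331^4)^2 ≡ 1074^2 = 1153476 ≡ 169 (mod 1087)
331^16 = (331^8)^2 ≡ 169^2 = 28561 ≡ 299 (mod 1087)
331^29 = 331^16 · 331^8 · 331^4 · 331^1 ≡ 299 · 169 · 1074 · 331 ≡ 978 (mod 1087).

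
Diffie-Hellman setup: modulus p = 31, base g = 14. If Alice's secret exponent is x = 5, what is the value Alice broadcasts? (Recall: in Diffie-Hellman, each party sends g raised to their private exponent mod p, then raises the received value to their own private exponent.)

5

Public value = 14^5 mod 31.
14^1 ≡ 14 (mod 31)
14^2 = (14^1)^2 ≡ 14^2 = 196 ≡ 10 (mod 31)
14^4 = (14^2)^2 ≡ 10^2 = 100 ≡ 7 (mod 31)
14^5 = 14^4 · 14^1 ≡ 7 · 14 ≡ 5 (mod 31).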